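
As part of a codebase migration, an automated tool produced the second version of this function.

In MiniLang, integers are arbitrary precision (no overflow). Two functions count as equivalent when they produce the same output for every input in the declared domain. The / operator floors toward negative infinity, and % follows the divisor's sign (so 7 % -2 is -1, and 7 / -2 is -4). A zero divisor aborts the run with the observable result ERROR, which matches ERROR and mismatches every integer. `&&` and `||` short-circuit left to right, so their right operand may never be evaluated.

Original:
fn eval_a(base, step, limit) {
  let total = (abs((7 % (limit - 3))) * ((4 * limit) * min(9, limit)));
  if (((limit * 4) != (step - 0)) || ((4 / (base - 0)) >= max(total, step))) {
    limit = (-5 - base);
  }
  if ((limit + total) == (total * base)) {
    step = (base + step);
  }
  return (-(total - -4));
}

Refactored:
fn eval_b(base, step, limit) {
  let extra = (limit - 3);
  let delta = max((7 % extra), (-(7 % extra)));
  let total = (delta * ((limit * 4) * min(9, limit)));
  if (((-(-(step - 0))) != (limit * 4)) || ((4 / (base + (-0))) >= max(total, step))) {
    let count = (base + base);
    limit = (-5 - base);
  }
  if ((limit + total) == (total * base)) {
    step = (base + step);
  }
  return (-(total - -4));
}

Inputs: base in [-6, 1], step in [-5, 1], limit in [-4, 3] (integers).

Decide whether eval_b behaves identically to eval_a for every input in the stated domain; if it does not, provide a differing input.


This is a faithful refactor — statement counts differ, and constant usage differs, and min/max/abs usage differs, and local variable names differ, and arithmetic usage differs, but the computed results match everywhere.
Spot check at base=-5, step=-4, limit=-3 — eval_a: total := 180 | (((limit * 4) != (step - 0)) || ((4 / (base - 0)) >= max(total, step))): true | limit := 0 | ((limit + total) == (total * base)): false | result -184. eval_b: extra := -6 | delta := 5 | total := 180 | (((-(-(step - 0))) != (limit * 4)) || ((4 / (base + (-0))) >= max(total, step))): true | count := -10 | limit := 0 | ((limit + total) == (total * base)): false | result -184. Both give -184.
An exhaustive pass over the 448 declared inputs shows identical outputs.
verdict: equivalent


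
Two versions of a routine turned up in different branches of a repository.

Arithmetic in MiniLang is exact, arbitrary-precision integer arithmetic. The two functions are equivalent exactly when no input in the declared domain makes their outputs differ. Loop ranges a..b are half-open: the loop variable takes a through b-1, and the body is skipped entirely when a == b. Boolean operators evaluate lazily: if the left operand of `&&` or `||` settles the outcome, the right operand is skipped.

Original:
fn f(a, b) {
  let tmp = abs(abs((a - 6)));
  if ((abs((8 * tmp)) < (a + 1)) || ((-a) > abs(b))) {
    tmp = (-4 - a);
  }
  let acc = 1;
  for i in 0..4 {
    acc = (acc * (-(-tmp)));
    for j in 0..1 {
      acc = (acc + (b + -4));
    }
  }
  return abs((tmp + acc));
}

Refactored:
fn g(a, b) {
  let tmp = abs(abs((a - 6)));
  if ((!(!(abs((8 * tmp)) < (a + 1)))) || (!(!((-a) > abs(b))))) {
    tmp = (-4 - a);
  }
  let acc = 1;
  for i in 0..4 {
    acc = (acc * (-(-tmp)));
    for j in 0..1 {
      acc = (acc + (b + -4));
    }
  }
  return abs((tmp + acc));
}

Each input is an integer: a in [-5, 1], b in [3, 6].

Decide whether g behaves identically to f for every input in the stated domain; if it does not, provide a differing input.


Comparing the listings, the differences include: boolean connective usage differs.
One worked example (a=-5, b=4) — f: tmp = 11; ((abs((8 * tmp)) < (a + 1)) || ((-a) > abs(b))) -> true; tmp = 1; acc = 1; [i=0]; acc = 1; [j=0]; acc = 1; [i=1]; acc = 1; [j=0]; acc = 1; [i=2]; acc = 1; [j=0]; acc = 1; [i=3]; acc = 1; [j=0]; acc = 1; return 2; g: tmp = 11; ((!(!(abs((8 * tmp)) < (a + 1)))) || (!(!((-a) > abs(b))))) -> true; tmp = 1; acc = 1; [i=0]; acc = 1; [j=0]; acc = 1; [i=1]; acc = 1; [j=0]; acc = 1; [i=2]; acc = 1; [j=0]; acc = 1; [i=3]; acc = 1; [j=0]; acc = 1; return 2; agreement on 2.
Sweeping the whole domain (28 inputs) finds no disagreement.
verdict: equivalent


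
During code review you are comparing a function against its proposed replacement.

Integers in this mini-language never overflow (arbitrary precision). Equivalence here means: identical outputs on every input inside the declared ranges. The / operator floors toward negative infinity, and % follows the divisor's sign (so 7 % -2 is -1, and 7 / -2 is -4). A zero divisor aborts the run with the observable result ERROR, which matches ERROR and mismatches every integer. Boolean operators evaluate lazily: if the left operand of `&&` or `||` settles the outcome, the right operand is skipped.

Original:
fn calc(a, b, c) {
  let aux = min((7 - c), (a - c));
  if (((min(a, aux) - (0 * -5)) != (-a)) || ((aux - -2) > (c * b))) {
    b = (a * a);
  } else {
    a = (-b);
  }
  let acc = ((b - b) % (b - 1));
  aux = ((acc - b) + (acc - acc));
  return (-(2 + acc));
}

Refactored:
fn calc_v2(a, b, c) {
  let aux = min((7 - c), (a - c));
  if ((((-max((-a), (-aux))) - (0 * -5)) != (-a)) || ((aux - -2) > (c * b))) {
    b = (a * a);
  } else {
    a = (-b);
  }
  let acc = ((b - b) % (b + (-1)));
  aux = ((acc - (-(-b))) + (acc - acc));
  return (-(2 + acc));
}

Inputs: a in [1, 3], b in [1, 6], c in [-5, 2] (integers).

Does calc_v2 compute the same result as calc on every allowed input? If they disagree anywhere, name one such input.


Behavior is preserved: although arithmetic usage differs; also min/max/abs usage differs, the outputs never diverge.
One worked example (a=3, b=4, c=1) — calc: aux becomes 2; next (((min(a, aux) - (0 * -5)) != (-a)) || ((aux - -2) > (c * b))) evaluates to true; next b becomes 9; next acc becomes 0; next aux becomes -9; next final value -2; calc_v2: aux becomes 2; next ((((-max((-a), (-aux))) - (0 * -5)) != (-a)) || ((aux - -2) > (c * b))) evaluates to true; next b becomes 9; next acc becomes 0; next aux becomes -9; next final value -2; agreement on -2.
Across all 144 domain points the two functions coincide.
verdict: equivalent


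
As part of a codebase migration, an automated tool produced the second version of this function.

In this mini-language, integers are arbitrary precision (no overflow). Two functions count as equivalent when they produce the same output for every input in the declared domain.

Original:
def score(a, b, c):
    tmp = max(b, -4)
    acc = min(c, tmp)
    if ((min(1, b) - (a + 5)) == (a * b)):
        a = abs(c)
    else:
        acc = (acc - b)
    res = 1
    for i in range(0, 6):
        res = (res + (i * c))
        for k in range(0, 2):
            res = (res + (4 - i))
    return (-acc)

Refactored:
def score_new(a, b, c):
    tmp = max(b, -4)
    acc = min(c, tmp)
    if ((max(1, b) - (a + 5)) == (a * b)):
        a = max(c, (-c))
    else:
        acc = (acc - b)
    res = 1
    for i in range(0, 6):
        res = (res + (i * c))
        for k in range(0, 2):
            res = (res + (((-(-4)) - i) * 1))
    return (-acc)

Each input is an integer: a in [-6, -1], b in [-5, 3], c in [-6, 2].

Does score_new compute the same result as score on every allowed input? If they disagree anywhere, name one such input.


There is a counterexample at a=-1, b=2, c=-6: 8 on one side, 6 on the other.
score: tmp := 2 | acc := -6 | ((min(1, b) - (a + 5)) == (a * b)): false | acc := -8 | res := 1 | iter i=0: | res := 1 | iter k=0: | res := 5 | iter k=1: | res := 9 | iter i=1: | res := 3 | iter k=0: | res := 6 | iter k=1: | res := 9 | iter i=2: | res := -3 | iter k=0: | res := -1 | iter k=1: | res := 1 | iter i=3: | res := -17 | iter k=0: | res := -16 | iter k=1: | res := -15 | iter i=4: | res := -39 | iter k=0: | res := -39 | iter k=1: | res := -39 | iter i=5: | res := -69 | iter k=0: | res := -70 | iter k=1: | res := -71 | result 8
score_new: tmp := 2 | acc := -6 | ((max(1, b) - (a + 5)) == (a * b)): true | a := 6 | res := 1 | iter i=0: | res := 1 | iter k=0: | res := 5 | iter k=1: | res := 9 | iter i=1: | res := 3 | iter k=0: | res := 6 | iter k=1: | res := 9 | iter i=2: | res := -3 | iter k=0: | res := -1 | iter k=1: | res := 1 | iter i=3: | res := -17 | iter k=0: | res := -16 | iter k=1: | res := -15 | iter i=4: | res := -39 | iter k=0: | res := -39 | iter k=1: | res := -39 | iter i=5: | res := -69 | iter k=0: | res := -70 | iter k=1: | res := -71 | result 6
verdict: not equivalent; witness: a=-1, b=2, c=-6


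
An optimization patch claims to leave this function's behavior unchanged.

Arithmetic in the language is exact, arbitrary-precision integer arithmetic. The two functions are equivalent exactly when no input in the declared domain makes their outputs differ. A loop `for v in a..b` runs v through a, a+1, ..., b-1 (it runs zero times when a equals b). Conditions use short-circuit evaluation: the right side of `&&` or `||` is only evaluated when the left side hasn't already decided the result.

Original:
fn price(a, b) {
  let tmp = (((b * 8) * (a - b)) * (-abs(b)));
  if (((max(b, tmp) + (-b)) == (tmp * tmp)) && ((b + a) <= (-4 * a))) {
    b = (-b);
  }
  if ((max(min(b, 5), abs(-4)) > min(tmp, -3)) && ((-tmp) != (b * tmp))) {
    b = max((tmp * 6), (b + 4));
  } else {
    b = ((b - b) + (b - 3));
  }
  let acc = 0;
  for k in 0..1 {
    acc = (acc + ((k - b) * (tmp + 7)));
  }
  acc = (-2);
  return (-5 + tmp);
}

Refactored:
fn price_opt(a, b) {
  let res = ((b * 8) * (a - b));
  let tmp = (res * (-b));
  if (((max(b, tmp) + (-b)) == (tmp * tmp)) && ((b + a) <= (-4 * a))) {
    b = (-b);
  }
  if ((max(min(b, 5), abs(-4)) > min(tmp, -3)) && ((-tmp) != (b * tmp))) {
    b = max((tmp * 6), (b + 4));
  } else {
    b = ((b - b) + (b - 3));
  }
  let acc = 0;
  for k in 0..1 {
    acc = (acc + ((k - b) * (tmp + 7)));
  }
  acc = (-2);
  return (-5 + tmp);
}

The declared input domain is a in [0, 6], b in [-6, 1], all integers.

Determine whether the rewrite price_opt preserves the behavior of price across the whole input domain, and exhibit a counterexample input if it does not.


Not equivalent: a=0, b=-6 separates them (1723 vs -1733).
price: tmp = 1728; (((max(b, tmp) + (-b)) == (tmp * tmp)) && ((b + a) <= (-4 * a))) -> false; ((max(min(b, 5), abs(-4)) > min(tmp, -3)) && ((-tmp) != (b * tmp))) -> true; b = 10368; acc = 0; [k=0]; acc = -17988480; acc = -2; return 1723
price_opt: res = -288; tmp = -1728; (((max(b, tmp) + (-b)) == (tmp * tmp)) && ((b + a) <= (-4 * a))) -> false; ((max(min(b, 5), abs(-4)) > min(tmp, -3)) && ((-tmp) != (b * tmp))) -> true; b = -2; acc = 0; [k=0]; acc = -3442; acc = -2; return -1733
verdict: not equivalent; witness: a=0, b=-6


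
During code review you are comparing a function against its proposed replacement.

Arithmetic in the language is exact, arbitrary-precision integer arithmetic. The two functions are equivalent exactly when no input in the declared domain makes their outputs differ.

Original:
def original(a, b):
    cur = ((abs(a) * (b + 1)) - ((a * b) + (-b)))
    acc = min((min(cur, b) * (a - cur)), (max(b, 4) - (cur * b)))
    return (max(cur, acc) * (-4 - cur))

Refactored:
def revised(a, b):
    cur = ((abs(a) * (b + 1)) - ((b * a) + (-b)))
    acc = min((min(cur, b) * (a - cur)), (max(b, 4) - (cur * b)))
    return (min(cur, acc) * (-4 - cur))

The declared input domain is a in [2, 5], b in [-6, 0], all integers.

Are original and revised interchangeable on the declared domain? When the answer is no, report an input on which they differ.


Try a=2, b=-5.
original: cur := -3 | acc := -25 | result 3
revised: cur := -3 | acc := -25 | result 25
3 vs 25 — the two versions disagree here.
verdict: not equivalent; witness: a=2, b=-5


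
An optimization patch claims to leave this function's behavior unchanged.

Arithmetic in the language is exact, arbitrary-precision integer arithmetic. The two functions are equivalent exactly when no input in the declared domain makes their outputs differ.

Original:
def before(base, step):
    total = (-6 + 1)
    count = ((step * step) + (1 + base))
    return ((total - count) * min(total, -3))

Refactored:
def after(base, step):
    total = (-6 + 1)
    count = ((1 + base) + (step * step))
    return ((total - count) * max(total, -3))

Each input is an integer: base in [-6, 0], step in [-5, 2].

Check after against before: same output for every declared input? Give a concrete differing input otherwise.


Not equivalent: base=-6, step=-5 separates them (125 vs 75).
before: total=-5, then count=20, then returns 125
after: total=-5, then count=20, then returns 75
verdict: not equivalent; witness: base=-6, step=-5


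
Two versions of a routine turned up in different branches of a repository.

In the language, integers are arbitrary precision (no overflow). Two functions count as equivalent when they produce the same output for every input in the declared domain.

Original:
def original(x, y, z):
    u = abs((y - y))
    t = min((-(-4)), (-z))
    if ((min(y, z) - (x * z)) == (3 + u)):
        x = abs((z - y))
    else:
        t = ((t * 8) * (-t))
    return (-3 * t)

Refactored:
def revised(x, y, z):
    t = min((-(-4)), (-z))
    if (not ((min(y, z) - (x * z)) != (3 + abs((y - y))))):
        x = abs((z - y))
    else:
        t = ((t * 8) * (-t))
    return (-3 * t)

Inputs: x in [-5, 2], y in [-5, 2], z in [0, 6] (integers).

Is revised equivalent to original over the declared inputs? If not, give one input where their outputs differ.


Behavior is preserved: although boolean connective usage differs; statement counts differ; comparison usage differs; local variable names differ, the outputs never diverge.
As a probe, take x=-2, y=-2, z=5: original runs u := 0 | t := -5 | ((min(y, z) - (x * z)) == (3 + u)): false | t := -200 | result 600; revised runs t := -5 | (not ((min(y, z) - (x * z)) != (3 + abs((y - y))))): false | t := -200 | result 600; both end at 600.
Across all 448 domain points the two functions coincide.
verdict: equivalent


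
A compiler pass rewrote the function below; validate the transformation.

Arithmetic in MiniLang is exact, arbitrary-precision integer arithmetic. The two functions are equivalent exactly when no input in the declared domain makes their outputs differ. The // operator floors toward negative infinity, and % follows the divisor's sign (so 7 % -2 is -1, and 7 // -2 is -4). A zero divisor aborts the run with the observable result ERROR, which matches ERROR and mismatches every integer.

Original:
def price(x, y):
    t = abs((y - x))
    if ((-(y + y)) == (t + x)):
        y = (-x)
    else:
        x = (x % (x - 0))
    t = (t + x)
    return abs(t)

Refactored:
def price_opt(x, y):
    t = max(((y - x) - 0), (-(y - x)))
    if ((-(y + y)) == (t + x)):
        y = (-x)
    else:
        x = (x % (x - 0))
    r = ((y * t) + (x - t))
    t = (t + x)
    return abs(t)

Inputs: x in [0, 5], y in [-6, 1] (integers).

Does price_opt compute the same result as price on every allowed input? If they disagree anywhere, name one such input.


A substantive addition is an assignment to `r` whose value nothing reads; no result depends on it.
Spot check at x=2, y=-1 — price: t = 3; ((-(y + y)) == (t + x)) -> false; x = 0; t = 3; return 3. price_opt: t = 3; ((-(y + y)) == (t + x)) -> false; x = 0; r = -6; t = 3; return 3. Both give 3.
Checked all 48 inputs in the declared domain: the outputs agree on every one.
verdict: equivalent


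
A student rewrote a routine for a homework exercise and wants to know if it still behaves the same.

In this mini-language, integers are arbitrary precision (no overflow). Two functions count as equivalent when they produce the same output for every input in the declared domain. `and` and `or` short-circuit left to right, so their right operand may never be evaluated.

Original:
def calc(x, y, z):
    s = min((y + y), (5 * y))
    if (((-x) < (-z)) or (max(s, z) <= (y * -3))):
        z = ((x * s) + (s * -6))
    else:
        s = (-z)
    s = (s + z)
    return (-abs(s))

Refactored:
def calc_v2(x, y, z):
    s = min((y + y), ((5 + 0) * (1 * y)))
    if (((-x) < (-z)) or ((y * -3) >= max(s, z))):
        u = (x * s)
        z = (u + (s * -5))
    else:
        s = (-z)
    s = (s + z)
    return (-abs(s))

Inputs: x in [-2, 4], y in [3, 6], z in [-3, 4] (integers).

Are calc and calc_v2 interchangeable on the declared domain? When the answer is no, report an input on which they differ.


Not equivalent: x=-2, y=3, z=-3 separates them (-42 vs -36).
calc: s=6, then (((-x) < (-z)) or (max(s, z) <= (y * -3))) is true, then z=-48, then s=-42, then returns -42
calc_v2: s=6, then (((-x) < (-z)) or ((y * -3) >= max(s, z))) is true, then u=-12, then z=-42, then s=-36, then returns -36
verdict: not equivalent; witness: x=-2, y=3, z=-3


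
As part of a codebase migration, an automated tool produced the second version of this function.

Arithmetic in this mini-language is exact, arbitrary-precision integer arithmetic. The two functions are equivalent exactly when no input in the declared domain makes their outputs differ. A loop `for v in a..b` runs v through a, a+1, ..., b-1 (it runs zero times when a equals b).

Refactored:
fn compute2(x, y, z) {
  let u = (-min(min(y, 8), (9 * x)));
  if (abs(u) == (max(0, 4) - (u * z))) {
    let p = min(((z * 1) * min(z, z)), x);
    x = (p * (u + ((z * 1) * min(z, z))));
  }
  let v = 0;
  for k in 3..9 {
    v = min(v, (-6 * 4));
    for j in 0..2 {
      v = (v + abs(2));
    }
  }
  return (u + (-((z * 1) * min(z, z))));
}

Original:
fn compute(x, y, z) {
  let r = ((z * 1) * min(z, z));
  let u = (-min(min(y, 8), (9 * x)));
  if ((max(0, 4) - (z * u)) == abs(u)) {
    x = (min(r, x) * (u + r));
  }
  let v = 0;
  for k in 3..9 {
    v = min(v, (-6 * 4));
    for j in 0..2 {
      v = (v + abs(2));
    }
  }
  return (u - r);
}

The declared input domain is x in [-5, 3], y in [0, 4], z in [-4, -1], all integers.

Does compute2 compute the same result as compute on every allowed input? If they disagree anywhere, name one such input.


Differences: arithmetic usage differs; also constant usage differs; also local variable names differ; also min/max/abs usage differs — yet all 180 inputs agree.
verdict: equivalent


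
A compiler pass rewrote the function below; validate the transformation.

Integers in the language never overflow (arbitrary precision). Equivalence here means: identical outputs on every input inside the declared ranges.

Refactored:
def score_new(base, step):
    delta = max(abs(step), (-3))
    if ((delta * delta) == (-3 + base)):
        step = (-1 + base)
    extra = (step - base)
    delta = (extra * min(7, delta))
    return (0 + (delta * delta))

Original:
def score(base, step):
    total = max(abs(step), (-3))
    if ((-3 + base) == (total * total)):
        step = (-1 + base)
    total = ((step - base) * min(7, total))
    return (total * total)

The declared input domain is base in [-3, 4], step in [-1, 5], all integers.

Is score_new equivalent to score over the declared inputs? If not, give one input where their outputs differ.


Equivalent — the differences include arithmetic usage differs, local variable names differ, statement counts differ, constant usage differs, yet no declared input distinguishes the two.
Tracing base=-1, step=2: score: total = 2; ((-3 + base) == (total * total)) -> false; total = 6; return 36 | score_new: delta = 2; ((delta * delta) == (-3 + base)) -> false; extra = 3; delta = 6; return 36 — matching result 36.
An exhaustive pass over the 56 declared inputs shows identical outputs.
verdict: equivalent


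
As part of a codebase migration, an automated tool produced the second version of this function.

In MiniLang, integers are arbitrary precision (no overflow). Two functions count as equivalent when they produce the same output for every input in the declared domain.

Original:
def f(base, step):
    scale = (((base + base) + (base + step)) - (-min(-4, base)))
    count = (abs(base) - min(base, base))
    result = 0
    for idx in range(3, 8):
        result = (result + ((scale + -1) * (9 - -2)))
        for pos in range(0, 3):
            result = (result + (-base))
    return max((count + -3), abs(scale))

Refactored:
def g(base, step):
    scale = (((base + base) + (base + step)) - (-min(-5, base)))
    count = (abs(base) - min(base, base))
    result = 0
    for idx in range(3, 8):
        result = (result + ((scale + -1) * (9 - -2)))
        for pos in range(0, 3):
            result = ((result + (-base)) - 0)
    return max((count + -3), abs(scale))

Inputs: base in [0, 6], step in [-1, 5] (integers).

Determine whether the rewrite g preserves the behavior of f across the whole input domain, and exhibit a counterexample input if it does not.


The rewrite breaks on base=0, step=-1, where the results are 5 and 6.
f: scale = -5; count = 0; result = 0; [idx=3]; result = -66; [pos=0]; result = -66; [pos=1]; result = -66; [pos=2]; result = -66; [idx=4]; result = -132; [pos=0]; result = -132; [pos=1]; result = -132; [pos=2]; result = -132; [idx=5]; result = -198; [pos=0]; result = -198; [pos=1]; result = -198; [pos=2]; result = -198; [idx=6]; result = -264; [pos=0]; result = -264; [pos=1]; result = -264; [pos=2]; result = -264; [idx=7]; result = -330; [pos=0]; result = -330; [pos=1]; result = -330; [pos=2]; result = -330; return 5
g: scale = -6; count = 0; result = 0; [idx=3]; result = -77; [pos=0]; result = -77; [pos=1]; result = -77; [pos=2]; result = -77; [idx=4]; result = -154; [pos=0]; result = -154; [pos=1]; result = -154; [pos=2]; result = -154; [idx=5]; result = -231; [pos=0]; result = -231; [pos=1]; result = -231; [pos=2]; result = -231; [idx=6]; result = -308; [pos=0]; result = -308; [pos=1]; result = -308; [pos=2]; result = -308; [idx=7]; result = -385; [pos=0]; result = -385; [pos=1]; result = -385; [pos=2]; result = -385; return 6
verdict: not equivalent; witness: base=0, step=-1


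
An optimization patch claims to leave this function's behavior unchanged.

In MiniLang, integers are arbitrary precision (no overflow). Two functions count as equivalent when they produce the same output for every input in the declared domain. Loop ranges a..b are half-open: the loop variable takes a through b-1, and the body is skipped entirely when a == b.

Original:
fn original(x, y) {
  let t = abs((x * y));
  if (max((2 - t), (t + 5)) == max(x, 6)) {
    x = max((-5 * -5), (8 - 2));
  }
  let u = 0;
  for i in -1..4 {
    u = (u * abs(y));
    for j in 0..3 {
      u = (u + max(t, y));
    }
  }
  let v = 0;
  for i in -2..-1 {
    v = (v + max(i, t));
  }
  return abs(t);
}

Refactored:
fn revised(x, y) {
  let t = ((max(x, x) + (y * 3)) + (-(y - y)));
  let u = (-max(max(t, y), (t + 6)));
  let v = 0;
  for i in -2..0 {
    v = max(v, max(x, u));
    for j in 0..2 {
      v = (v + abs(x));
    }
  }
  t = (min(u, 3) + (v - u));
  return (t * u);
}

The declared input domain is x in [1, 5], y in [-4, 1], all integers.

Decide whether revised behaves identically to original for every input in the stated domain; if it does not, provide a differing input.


Not equivalent: x=1, y=-4 separates them (4 vs 28).
original: t := 4 | (max((2 - t), (t + 5)) == max(x, 6)): false | u := 0 | iter i=-1: | u := 0 | iter j=0: | u := 4 | iter j=1: | u := 8 | iter j=2: | u := 12 | iter i=0: | u := 48 | iter j=0: | u := 52 | iter j=1: | u := 56 | iter j=2: | u := 60 | iter i=1: | u := 240 | iter j=0: | u := 244 | iter j=1: | u := 248 | iter j=2: | u := 252 | iter i=2: | u := 1008 | iter j=0: | u := 1012 | iter j=1: | u := 1016 | iter j=2: | u := 1020 | iter i=3: | u := 4080 | iter j=0: | u := 4084 | iter j=1: | u := 4088 | iter j=2: | u := 4092 | v := 0 | iter i=-2: | v := 4 | result 4
revised: t := -11 | u := 4 | v := 0 | iter i=-2: | v := 4 | iter j=0: | v := 5 | iter j=1: | v := 6 | iter i=-1: | v := 6 | iter j=0: | v := 7 | iter j=1: | v := 8 | t := 7 | result 28
verdict: not equivalent; witness: x=1, y=-4


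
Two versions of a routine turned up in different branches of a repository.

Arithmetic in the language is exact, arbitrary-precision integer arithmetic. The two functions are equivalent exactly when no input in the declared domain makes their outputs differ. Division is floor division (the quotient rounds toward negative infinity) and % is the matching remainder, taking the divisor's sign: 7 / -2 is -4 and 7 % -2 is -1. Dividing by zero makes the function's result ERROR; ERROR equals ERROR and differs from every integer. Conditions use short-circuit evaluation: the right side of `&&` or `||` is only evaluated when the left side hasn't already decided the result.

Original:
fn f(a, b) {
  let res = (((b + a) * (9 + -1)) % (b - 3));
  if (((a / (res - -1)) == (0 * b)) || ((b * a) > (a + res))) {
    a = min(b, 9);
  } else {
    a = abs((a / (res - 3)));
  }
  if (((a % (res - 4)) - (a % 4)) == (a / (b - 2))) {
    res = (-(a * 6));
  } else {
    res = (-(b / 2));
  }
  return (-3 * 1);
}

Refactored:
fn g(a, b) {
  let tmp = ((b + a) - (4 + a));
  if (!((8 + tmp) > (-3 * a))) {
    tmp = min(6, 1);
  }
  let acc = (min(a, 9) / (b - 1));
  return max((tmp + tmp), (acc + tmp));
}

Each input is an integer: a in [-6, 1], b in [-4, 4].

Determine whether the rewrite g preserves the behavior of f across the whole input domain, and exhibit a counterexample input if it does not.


There is a counterexample at a=-6, b=-4: -3 on one side, 2 on the other.
f: res = -3; (((a / (res - -1)) == (0 * b)) || ((b * a) > (a + res))) -> true; a = -4; (((a % (res - 4)) - (a % 4)) == (a / (b - 2))) -> false; res = 2; return -3
g: tmp = -8; (!((8 + tmp) > (-3 * a))) -> true; tmp = 1; acc = 1; return 2
verdict: not equivalent; witness: a=-6, b=-4


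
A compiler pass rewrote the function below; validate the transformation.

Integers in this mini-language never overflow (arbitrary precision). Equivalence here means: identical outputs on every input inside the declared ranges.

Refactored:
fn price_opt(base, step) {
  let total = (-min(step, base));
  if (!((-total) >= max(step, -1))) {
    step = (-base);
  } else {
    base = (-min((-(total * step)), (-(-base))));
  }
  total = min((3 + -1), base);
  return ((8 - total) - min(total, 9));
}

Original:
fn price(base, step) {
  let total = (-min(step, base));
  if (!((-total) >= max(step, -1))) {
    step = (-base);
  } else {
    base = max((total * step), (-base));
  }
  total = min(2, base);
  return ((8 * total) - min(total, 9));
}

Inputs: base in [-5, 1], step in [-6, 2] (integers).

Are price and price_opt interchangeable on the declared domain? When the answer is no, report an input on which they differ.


There is a counterexample at base=-5, step=-6: -35 on one side, 18 on the other.
price: total := 6 | (!((-total) >= max(step, -1))): true | step := 5 | total := -5 | result -35
price_opt: total := 6 | (!((-total) >= max(step, -1))): true | step := 5 | total := -5 | result 18
verdict: not equivalent; witness: base=-5, step=-6


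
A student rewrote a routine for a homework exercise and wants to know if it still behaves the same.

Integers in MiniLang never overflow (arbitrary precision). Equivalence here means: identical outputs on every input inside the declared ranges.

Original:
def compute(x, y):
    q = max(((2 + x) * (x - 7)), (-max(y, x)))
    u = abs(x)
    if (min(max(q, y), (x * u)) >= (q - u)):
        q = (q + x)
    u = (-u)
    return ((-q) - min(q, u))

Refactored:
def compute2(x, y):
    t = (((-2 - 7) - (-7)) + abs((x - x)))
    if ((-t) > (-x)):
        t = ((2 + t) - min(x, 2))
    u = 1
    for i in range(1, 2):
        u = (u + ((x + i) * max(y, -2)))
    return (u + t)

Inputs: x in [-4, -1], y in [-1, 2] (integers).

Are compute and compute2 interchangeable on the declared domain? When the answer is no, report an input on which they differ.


Try x=-4, y=-1.
compute: q := 22 | u := 4 | (min(max(q, y), (x * u)) >= (q - u)): false | u := -4 | result -18
compute2: t := -2 | ((-t) > (-x)): false | u := 1 | iter i=1: | u := 4 | result 2
-18 vs 2 — the two versions disagree here.
verdict: not equivalent; witness: x=-4, y=-1


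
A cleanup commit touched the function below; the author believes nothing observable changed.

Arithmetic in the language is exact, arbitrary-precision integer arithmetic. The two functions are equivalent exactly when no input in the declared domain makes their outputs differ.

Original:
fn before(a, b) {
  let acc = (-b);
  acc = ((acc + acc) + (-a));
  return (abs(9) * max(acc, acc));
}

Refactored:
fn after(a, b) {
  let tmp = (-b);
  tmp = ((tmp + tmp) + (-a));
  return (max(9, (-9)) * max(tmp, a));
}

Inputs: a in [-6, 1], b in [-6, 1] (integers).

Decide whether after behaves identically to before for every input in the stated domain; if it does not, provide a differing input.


Take a=0, b=1.
before: acc := -1 | acc := -2 | result -18
after: tmp := -1 | tmp := -2 | result 0
-18 != 0, so the rewrite changes behavior.
verdict: not equivalent; witness: a=0, b=1


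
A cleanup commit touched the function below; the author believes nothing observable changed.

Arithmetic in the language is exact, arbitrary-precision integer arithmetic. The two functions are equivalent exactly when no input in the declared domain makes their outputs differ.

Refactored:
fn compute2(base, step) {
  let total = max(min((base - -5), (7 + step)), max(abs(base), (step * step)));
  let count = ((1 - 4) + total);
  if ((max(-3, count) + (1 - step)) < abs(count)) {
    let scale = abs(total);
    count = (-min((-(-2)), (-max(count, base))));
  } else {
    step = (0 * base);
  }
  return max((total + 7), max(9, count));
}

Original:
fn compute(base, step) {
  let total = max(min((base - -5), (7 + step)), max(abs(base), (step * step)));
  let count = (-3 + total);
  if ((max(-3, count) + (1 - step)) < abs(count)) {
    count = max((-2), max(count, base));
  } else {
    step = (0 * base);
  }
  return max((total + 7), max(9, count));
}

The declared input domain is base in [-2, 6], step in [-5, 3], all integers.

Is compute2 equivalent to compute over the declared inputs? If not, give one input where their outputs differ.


Changes here: constant usage differs; min/max/abs usage differs; local variable names differ; arithmetic usage differs; statement counts differ; the full 81-point sweep finds no disagreement.
verdict: equivalent


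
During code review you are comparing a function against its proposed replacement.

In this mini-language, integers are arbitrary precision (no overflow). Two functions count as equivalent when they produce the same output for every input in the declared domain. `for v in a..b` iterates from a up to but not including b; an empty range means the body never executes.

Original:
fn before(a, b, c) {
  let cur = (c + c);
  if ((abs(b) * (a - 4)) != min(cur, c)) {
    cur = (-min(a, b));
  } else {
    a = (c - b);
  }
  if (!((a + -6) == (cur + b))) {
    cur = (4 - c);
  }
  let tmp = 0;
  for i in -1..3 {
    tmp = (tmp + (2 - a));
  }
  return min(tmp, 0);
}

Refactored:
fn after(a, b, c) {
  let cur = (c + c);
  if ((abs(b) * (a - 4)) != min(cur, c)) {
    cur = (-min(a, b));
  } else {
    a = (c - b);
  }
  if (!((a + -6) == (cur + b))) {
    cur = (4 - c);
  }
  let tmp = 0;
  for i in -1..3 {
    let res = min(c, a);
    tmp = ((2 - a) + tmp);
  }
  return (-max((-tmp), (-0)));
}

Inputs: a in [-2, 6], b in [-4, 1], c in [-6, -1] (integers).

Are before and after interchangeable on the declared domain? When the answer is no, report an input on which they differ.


Equivalent — the differences include local variable names differ, statement counts differ, min/max/abs usage differs, yet no declared input distinguishes the two.
Tracing a=-1, b=-2, c=-3: before: cur = -6; ((abs(b) * (a - 4)) != min(cur, c)) -> true; cur = 2; (!((a + -6) == (cur + b))) -> true; cur = 7; tmp = 0; [i=-1]; tmp = 3; [i=0]; tmp = 6; [i=1]; tmp = 9; [i=2]; tmp = 12; return 0 | after: cur = -6; ((abs(b) * (a - 4)) != min(cur, c)) -> true; cur = 2; (!((a + -6) == (cur + b))) -> true; cur = 7; tmp = 0; [i=-1]; res = -3; tmp = 3; [i=0]; res = -3; tmp = 6; [i=1]; res = -3; tmp = 9; [i=2]; res = -3; tmp = 12; return 0 — matching result 0.
Across all 324 domain points the two functions coincide.
verdict: equivalent


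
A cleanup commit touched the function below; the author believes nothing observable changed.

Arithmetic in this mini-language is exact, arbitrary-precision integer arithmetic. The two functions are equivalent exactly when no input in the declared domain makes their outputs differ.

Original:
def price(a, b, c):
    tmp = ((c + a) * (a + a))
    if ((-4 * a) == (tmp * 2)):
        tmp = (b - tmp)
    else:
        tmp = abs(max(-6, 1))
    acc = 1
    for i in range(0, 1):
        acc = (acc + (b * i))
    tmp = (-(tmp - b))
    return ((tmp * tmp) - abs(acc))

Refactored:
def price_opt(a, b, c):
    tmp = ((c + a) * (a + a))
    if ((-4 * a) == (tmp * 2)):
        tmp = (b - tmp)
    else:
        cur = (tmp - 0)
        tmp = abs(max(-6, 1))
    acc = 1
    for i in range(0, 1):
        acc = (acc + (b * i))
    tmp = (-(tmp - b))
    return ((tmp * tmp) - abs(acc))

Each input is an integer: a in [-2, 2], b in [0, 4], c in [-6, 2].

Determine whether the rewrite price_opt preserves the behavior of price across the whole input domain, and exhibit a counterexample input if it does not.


Reading the diff, among the changes: local variable names differ, and constant usage differs, and statement counts differ, and arithmetic usage differs.
One worked example (a=0, b=0, c=-3) — price: tmp = 0; ((-4 * a) == (tmp * 2)) -> true; tmp = 0; acc = 1; [i=0]; acc = 1; tmp = 0; return -1; price_opt: tmp = 0; ((-4 * a) == (tmp * 2)) -> true; tmp = 0; acc = 1; [i=0]; acc = 1; tmp = 0; return -1; agreement on -1.
An exhaustive pass over the 225 declared inputs shows identical outputs.
verdict: equivalent


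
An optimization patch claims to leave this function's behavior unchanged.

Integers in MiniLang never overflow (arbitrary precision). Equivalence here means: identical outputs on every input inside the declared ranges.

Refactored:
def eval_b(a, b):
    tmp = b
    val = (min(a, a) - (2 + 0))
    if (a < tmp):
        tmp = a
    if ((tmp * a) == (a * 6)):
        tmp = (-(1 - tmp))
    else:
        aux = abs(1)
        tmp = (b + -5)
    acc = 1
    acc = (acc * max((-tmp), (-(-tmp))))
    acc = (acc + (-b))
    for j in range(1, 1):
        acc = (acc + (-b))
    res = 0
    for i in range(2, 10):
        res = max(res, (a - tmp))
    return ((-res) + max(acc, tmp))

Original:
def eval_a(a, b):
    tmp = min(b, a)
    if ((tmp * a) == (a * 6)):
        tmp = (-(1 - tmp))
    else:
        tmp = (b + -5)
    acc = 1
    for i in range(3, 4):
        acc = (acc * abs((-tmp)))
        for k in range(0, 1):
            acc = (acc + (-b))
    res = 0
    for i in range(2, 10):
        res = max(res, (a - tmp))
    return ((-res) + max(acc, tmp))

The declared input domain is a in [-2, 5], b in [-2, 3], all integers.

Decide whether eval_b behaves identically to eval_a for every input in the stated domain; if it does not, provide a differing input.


This is a faithful refactor — constant usage differs; min/max/abs usage differs; statement counts differ; comparison usage differs; loop structure differs; branching structure differs; local variable names differ; arithmetic usage differs, but the computed results match everywhere.
As a probe, take a=-1, b=-1: eval_a runs tmp := -1 | ((tmp * a) == (a * 6)): false | tmp := -6 | acc := 1 | iter i=3: | acc := 6 | iter k=0: | acc := 7 | res := 0 | iter i=2: | res := 5 | iter i=3: | res := 5 | iter i=4: | res := 5 | iter i=5: | res := 5 | iter i=6: | res := 5 | iter i=7: | res := 5 | iter i=8: | res := 5 | iter i=9: | res := 5 | result 2; eval_b runs tmp := -1 | val := -3 | (a < tmp): false | ((tmp * a) == (a * 6)): false | aux := 1 | tmp := -6 | acc := 1 | acc := 6 | acc := 7 | loop over j: empty range | res := 0 | iter i=2: | res := 5 | iter i=3: | res := 5 | iter i=4: | res := 5 | iter i=5: | res := 5 | iter i=6: | res := 5 | iter i=7: | res := 5 | iter i=8: | res := 5 | iter i=9: | res := 5 | result 2; both end at 2.
An exhaustive pass over the 48 declared inputs shows identical outputs.
verdict: equivalent


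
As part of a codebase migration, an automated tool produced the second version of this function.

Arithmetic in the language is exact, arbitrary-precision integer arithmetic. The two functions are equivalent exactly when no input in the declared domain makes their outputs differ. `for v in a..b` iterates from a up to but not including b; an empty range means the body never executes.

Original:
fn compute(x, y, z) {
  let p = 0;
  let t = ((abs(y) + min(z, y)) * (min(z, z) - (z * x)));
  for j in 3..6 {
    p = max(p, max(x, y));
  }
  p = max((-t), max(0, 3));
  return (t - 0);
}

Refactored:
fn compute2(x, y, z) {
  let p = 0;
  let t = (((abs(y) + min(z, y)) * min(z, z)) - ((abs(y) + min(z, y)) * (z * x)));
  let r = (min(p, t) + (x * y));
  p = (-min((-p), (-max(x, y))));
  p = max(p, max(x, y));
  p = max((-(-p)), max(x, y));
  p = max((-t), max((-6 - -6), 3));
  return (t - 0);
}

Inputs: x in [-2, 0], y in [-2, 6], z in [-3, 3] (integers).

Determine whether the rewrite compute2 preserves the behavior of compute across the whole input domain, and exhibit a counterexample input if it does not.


Equivalent — the differences include min/max/abs usage differs; and statement counts differ; and loop structure differs; and local variable names differ; and arithmetic usage differs; and constant usage differs, yet no declared input distinguishes the two.
Tracing x=-2, y=2, z=-3: compute: p=0, then t=9, then (j=3), then p=2, then (j=4), then p=2, then (j=5), then p=2, then p=3, then returns 9 | compute2: p=0, then t=9, then r=-4, then p=2, then p=2, then p=2, then p=3, then returns 9 — matching result 9.
Every one of the 189 inputs gives matching results.
verdict: equivalent


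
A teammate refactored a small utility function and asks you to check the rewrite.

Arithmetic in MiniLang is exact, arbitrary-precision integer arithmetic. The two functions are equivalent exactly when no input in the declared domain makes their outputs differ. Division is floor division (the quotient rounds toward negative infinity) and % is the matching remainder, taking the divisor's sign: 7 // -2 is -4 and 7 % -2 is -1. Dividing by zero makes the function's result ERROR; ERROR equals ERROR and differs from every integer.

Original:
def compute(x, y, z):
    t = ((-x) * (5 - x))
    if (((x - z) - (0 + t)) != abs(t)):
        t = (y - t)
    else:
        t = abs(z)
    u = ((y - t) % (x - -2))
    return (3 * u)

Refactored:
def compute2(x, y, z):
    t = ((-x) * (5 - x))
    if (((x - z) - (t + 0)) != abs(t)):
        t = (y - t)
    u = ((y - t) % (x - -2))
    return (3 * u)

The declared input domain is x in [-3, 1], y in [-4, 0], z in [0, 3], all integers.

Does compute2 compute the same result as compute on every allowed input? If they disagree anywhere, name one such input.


There is a counterexample at x=1, y=-4, z=1: 3 on one side, 0 on the other.
compute: t becomes -4; next (((x - z) - (0 + t)) != abs(t)) evaluates to false; next t becomes 1; next u becomes 1; next final value 3
compute2: t becomes -4; next (((x - z) - (t + 0)) != abs(t)) evaluates to false; next u becomes 0; next final value 0
verdict: not equivalent; witness: x=1, y=-4, z=1


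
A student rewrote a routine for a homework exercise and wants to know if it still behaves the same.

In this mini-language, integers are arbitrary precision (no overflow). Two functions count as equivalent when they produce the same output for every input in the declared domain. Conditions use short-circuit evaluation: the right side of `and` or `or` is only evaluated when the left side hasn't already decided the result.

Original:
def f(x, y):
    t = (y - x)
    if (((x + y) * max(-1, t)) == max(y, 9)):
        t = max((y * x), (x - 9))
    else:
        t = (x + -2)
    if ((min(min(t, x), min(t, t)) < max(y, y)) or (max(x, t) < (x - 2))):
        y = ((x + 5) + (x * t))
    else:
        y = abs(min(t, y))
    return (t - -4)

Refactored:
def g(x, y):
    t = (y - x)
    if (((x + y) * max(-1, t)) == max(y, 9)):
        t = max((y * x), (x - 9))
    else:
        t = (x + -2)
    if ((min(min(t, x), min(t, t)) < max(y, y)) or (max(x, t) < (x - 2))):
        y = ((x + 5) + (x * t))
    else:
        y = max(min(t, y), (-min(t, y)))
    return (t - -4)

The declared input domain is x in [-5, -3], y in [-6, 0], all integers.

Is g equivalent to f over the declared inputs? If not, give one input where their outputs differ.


The two are interchangeable: min/max/abs usage differs, and every declared input agrees.
As a probe, take x=-4, y=-1: f runs t := 3 | (((x + y) * max(-1, t)) == max(y, 9)): false | t := -6 | ((min(min(t, x), min(t, t)) < max(y, y)) or (max(x, t) < (x - 2))): true | y := 25 | result -2; g runs t := 3 | (((x + y) * max(-1, t)) == max(y, 9)): false | t := -6 | ((min(min(t, x), min(t, t)) < max(y, y)) or (max(x, t) < (x - 2))): true | y := 25 | result -2; both end at -2.
An exhaustive pass over the 21 declared inputs shows identical outputs.
verdict: equivalent
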